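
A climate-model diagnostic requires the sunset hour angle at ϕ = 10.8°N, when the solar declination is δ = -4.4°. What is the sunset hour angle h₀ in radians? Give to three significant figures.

h₀ = 1.56 rad

cos h₀ = −tan ϕ · tan δ = −tan(+10.8°) × tan(-4.400°) = 0.0147, so h₀ = 1.5561 rad = 89.16°.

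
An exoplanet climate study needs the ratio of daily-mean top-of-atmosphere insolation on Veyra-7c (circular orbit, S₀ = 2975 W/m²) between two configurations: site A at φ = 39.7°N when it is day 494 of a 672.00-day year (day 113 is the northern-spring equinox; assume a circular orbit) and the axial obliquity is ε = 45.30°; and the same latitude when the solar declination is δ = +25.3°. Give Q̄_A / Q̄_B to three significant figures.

— Configuration A (φ=+39.7°):
Solar longitude: λ_s = 360° × (494 − 113)/672.00 = 204.107°.
sin δ = sin 45.30° × sin 204.107° = -0.29032, so δ = -16.877°.
cos H₀ = −tan(+39.7°) tan(-16.877°) = 0.2519, H₀ = 1.3162 rad.
Bracket: H₀ sin φ sin δ + cos φ cos δ sin H₀ = 1.3162×0.63877×-0.29032 + 0.76940×0.95693×0.96776 = -0.244086 + 0.712525 = 0.468439.
Q̄ = (S₀/π) × [bracket] = (2975/π) × 0.468439 = 443.60 W/m².
— Configuration B (φ=+39.7°):
cos H₀ = −tan(+39.7°) tan(+25.300°) = -0.3924, H₀ = 1.9741 rad.
Bracket: H₀ sin φ sin δ + cos φ cos δ sin H₀ = 1.9741×0.63877×0.42736 + 0.76940×0.90408×0.91978 = 0.538899 + 0.639798 = 1.178697.
Q̄ = (S₀/π) × [bracket] = (2975/π) × 1.178697 = 1116.2 W/m².
Ratio Q̄_A / Q̄_B = 443.60 / 1116.2 = 0.3974.

Q̄_A / Q̄_B ≈ 0.397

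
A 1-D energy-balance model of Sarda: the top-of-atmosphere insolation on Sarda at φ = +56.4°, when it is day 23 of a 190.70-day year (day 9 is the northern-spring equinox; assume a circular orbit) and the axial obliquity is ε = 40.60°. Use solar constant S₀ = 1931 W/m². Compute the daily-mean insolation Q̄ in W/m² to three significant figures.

Solar longitude: λ_s = 360° × (23 − 9)/190.70 = 26.429°.
sin δ = sin 40.60° × sin 26.429° = 0.28965, so δ = +16.837°.
cos H₀ = −tan(+56.4°) tan(+16.837°) = -0.4555, H₀ = 2.0437 rad.
Bracket: H₀ sin φ sin δ + cos φ cos δ sin H₀ = 2.0437×0.83292×0.28965 + 0.55339×0.95713×0.89024 = 0.493053 + 0.471530 = 0.964583.
Q̄ = (S₀/π) × [bracket] = (1931/π) × 0.964583 = 592.9 W/m².

Q̄ ≈ 593 W/m²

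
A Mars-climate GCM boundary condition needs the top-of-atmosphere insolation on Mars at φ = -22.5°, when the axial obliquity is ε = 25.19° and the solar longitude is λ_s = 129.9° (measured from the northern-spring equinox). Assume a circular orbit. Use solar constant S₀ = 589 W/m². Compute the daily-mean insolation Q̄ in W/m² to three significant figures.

Q̄ ≈ 129 W/m²

Solar declination: sin δ = sin ε · sin λ_s = sin 25.19° × sin 129.9° = 0.32652, so δ = +19.058°.
cos H₀ = −tan(-22.5°) tan(+19.058°) = 0.1431, H₀ = 1.4272 rad.
Bracket: H₀ sin φ sin δ + cos φ cos δ sin H₀ = 1.4272×-0.38268×0.32652 + 0.92388×0.94519×0.98971 = -0.178332 + 0.864256 = 0.685924.
Q̄ = (S₀/π) × [bracket] = (589/π) × 0.685924 = 128.6 W/m².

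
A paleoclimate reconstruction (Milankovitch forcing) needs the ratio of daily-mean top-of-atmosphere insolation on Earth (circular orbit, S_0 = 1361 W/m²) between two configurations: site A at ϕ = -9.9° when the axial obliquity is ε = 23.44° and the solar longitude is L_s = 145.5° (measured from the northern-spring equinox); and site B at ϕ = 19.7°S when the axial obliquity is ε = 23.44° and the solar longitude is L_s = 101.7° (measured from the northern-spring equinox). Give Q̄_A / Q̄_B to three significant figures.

Q̄_A / Q̄_B ≈ 1.34

— Configuration A (ϕ=-9.9°):
Solar declination: sin δ = sin ε · sin L_s = sin 23.44° × sin 145.5° = 0.22531, so δ = +13.021°.
cos h₀ = −tan(-9.9°) tan(+13.021°) = 0.0404, h₀ = 1.5304 rad.
Bracket: h₀ sin ϕ sin δ + cos ϕ cos δ sin h₀ = 1.5304×-0.17193×0.22531 + 0.98511×0.97429×0.99919 = -0.059284 + 0.959005 = 0.899721.
Q̄ = (S_0/π) × [bracket] = (1361/π) × 0.899721 = 389.78 W/m².
— Configuration B (ϕ=-19.7°):
Solar declination: sin δ = sin ε · sin L_s = sin 23.44° × sin 101.7° = 0.38952, so δ = +22.925°.
cos h₀ = −tan(-19.7°) tan(+22.925°) = 0.1514, h₀ = 1.4188 rad.
Bracket: h₀ sin ϕ sin δ + cos ϕ cos δ sin h₀ = 1.4188×-0.33710×0.38952 + 0.94147×0.92102×0.98847 = -0.186299 + 0.857115 = 0.670816.
Q̄ = (S_0/π) × [bracket] = (1361/π) × 0.670816 = 290.61 W/m².
Ratio Q̄_A / Q̄_B = 389.78 / 290.61 = 1.341.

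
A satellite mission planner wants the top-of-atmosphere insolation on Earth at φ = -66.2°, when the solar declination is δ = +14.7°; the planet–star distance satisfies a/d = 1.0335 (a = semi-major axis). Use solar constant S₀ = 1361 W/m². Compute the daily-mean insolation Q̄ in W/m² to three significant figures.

cos H₀ = −tan(-66.2°) tan(+14.700°) = 0.5948, H₀ = 0.9338 rad.
Bracket: H₀ sin φ sin δ + cos φ cos δ sin H₀ = 0.9338×-0.91496×0.25376 + 0.40355×0.96727×0.80386 = -0.216810 + 0.313780 = 0.096970.
Inverse-square distance factor (a/d)² = 1.0335² = 1.068122.
Q̄ = (S₀/π) × 1.068122 × [bracket] = (1361/π) × 1.068122 × 0.096970 = 44.87 W/m².

Q̄ ≈ 44.9 W/m²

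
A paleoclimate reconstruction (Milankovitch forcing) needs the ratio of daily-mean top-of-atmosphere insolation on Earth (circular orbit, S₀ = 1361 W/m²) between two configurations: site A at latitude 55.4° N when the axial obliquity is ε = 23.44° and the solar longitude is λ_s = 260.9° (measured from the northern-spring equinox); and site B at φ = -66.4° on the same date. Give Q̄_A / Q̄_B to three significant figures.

— Configuration A (φ=+55.4°):
Solar declination: sin δ = sin ε · sin λ_s = sin 23.44° × sin 260.9° = -0.39278, so δ = -23.128°.
cos H₀ = −tan(+55.4°) tan(-23.128°) = 0.6191, H₀ = 0.9032 rad.
Bracket: H₀ sin φ sin δ + cos φ cos δ sin H₀ = 0.9032×0.82314×-0.39278 + 0.56784×0.91963×0.78529 = -0.292016 + 0.410081 = 0.118065.
Q̄ = (S₀/π) × [bracket] = (1361/π) × 0.118065 = 51.148 W/m².
— Configuration B (φ=-66.4°):
cos H₀ = −tan(-66.4°) tan(-23.128°) = -0.9776, H₀ = 2.9296 rad.
Bracket: H₀ sin φ sin δ + cos φ cos δ sin H₀ = 2.9296×-0.91636×-0.39278 + 0.40035×0.91963×0.21042 = 1.054445 + 0.077471 = 1.131916.
Q̄ = (S₀/π) × [bracket] = (1361/π) × 1.131916 = 490.37 W/m².
Ratio Q̄_A / Q̄_B = 51.148 / 490.37 = 0.1043.

Q̄_A / Q̄_B ≈ 0.104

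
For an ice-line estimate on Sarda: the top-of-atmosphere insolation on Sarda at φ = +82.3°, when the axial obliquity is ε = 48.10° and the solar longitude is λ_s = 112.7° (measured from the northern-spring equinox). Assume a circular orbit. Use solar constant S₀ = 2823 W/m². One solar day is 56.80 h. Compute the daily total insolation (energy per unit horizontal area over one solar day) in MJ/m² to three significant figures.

393 MJ/m²

Solar declination: sin δ = sin ε · sin λ_s = sin 48.10° × sin 112.7° = 0.68666, so δ = +43.366°.
cos H₀ = −tan(+82.3°) tan(+43.366°) = -6.9859 ≤ −1 ⇒ polar day, H₀ = π.
Bracket: H₀ sin φ sin δ + cos φ cos δ sin H₀ = 3.1416×0.99098×0.68666 + 0.13399×0.72698×0.00000 = 2.137753 + 0.000000 = 2.137753.
Q̄ = (S₀/π) × [bracket] = (2823/π) × 2.137753 = 1921.0 W/m².
Daily total = Q̄ × 56.80 h × 3600 s/h = 1921.0 × 56.80 × 3600 / 10⁶ = 392.8 MJ/m².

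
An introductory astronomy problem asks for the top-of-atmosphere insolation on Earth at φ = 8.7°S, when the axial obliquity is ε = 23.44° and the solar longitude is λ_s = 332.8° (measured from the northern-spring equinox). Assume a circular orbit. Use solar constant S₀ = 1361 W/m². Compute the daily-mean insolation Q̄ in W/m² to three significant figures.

Solar declination: sin δ = sin ε · sin λ_s = sin 23.44° × sin 332.8° = -0.18183, so δ = -10.476°.
cos H₀ = −tan(-8.7°) tan(-10.476°) = -0.0283, H₀ = 1.5991 rad.
Bracket: H₀ sin φ sin δ + cos φ cos δ sin H₀ = 1.5991×-0.15126×-0.18183 + 0.98849×0.98333×0.99960 = 0.043981 + 0.971623 = 1.015604.
Q̄ = (S₀/π) × [bracket] = (1361/π) × 1.015604 = 440.0 W/m².

Q̄ ≈ 440 W/m²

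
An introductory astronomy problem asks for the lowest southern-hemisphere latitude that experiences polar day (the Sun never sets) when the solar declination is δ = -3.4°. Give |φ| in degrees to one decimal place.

Polar day requires cos H₀ = −tan φ tan δ ≤ −1, i.e. tan φ tan δ ≥ 1.
The boundary is |tan φ| · |tan δ| = 1, so |φ| = 90° − |δ| = 90° − 3.4° = 86.6° in the southern hemisphere.

|φ| = 86.6°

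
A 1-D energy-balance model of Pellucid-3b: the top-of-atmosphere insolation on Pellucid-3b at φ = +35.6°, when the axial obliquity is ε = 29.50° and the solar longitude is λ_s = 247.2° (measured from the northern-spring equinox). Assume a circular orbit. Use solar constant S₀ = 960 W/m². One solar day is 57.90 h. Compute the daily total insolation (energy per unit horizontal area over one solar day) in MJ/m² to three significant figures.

Solar declination: sin δ = sin ε · sin λ_s = sin 29.50° × sin 247.2° = -0.45395, so δ = -26.997°.
cos H₀ = −tan(+35.6°) tan(-26.997°) = 0.3647, H₀ = 1.1974 rad.
Bracket: H₀ sin φ sin δ + cos φ cos δ sin H₀ = 1.1974×0.58212×-0.45395 + 0.81310×0.89103×0.93111 = -0.316417 + 0.674586 = 0.358169.
Q̄ = (S₀/π) × [bracket] = (960/π) × 0.358169 = 109.45 W/m².
Daily total = Q̄ × 57.90 h × 3600 s/h = 109.45 × 57.90 × 3600 / 10⁶ = 22.81 MJ/m².

22.8 MJ/m²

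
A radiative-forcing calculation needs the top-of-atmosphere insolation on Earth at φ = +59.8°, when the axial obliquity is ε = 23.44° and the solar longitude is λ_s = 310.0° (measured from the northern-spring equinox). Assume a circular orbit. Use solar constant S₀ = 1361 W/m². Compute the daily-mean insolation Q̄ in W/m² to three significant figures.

Q̄ ≈ 60.6 W/m²

Solar declination: sin δ = sin ε · sin λ_s = sin 23.44° × sin 310.0° = -0.30472, so δ = -17.742°.
cos H₀ = −tan(+59.8°) tan(-17.742°) = 0.5497, H₀ = 0.9888 rad.
Bracket: H₀ sin φ sin δ + cos φ cos δ sin H₀ = 0.9888×0.86427×-0.30472 + 0.50302×0.95244×0.83535 = -0.260411 + 0.400213 = 0.139802.
Q̄ = (S₀/π) × [bracket] = (1361/π) × 0.139802 = 60.56 W/m².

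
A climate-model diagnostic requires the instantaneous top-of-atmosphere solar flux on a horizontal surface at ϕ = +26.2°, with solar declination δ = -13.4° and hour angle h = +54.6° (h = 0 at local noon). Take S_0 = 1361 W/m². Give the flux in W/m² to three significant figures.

549 W/m²

cos θ_z = sin ϕ sin δ + cos ϕ cos δ cos h = -0.102318 + 0.505615 = 0.403297.
Flux = S_0 · cos θ_z = 1361 × 0.403297 = 548.9 W/m².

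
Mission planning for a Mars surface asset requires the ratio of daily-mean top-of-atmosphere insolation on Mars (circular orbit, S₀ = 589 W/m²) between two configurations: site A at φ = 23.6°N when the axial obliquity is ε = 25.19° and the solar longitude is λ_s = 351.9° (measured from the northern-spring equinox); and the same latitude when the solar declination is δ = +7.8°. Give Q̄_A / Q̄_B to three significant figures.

— Configuration A (φ=+23.6°):
Solar declination: sin δ = sin ε · sin λ_s = sin 25.19° × sin 351.9° = -0.05997, so δ = -3.438°.
cos H₀ = −tan(+23.6°) tan(-3.438°) = 0.0262, H₀ = 1.5445 rad.
Bracket: H₀ sin φ sin δ + cos φ cos δ sin H₀ = 1.5445×0.40035×-0.05997 + 0.91636×0.99820×0.99966 = -0.037082 + 0.914400 = 0.877318.
Q̄ = (S₀/π) × [bracket] = (589/π) × 0.877318 = 164.48 W/m².
— Configuration B (φ=+23.6°):
cos H₀ = −tan(+23.6°) tan(+7.800°) = -0.0598, H₀ = 1.6307 rad.
Bracket: H₀ sin φ sin δ + cos φ cos δ sin H₀ = 1.6307×0.40035×0.13572 + 0.91636×0.99075×0.99821 = 0.088605 + 0.906259 = 0.994864.
Q̄ = (S₀/π) × [bracket] = (589/π) × 0.994864 = 186.52 W/m².
Ratio Q̄_A / Q̄_B = 164.48 / 186.52 = 0.8818.

Q̄_A / Q̄_B ≈ 0.882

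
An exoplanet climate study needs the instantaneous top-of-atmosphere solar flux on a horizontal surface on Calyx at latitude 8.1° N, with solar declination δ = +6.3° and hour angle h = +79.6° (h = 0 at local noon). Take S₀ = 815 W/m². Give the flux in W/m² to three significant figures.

157 W/m²

cos θ_z = sin φ sin δ + cos φ cos δ cos h = 0.015462 + 0.177639 = 0.193101.
Flux = S₀ · cos θ_z = 815 × 0.193101 = 157.4 W/m².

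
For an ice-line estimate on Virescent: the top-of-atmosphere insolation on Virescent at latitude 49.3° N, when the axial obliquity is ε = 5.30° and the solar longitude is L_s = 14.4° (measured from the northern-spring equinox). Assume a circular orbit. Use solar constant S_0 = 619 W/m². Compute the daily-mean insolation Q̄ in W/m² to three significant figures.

Solar declination: sin δ = sin ε · sin L_s = sin 5.30° × sin 14.4° = 0.02297, so δ = +1.316°.
cos h₀ = −tan(+49.3°) tan(+1.316°) = -0.0267, h₀ = 1.5975 rad.
Bracket: h₀ sin ϕ sin δ + cos ϕ cos δ sin h₀ = 1.5975×0.75813×0.02297 + 0.65210×0.99974×0.99964 = 0.027819 + 0.651696 = 0.679515.
Q̄ = (S_0/π) × [bracket] = (619/π) × 0.679515 = 133.9 W/m².

Q̄ ≈ 134 W/m²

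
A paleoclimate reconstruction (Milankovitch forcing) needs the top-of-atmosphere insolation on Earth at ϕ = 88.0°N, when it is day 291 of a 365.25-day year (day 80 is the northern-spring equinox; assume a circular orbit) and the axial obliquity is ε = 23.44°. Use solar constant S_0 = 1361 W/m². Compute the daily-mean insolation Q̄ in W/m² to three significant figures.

Solar longitude: L_s = 360° × (291 − 80)/365.25 = 207.967°.
sin δ = sin 23.44° × sin 207.967° = -0.18655, so δ = -10.751°.
cos h₀ = −tan(+88.0°) tan(-10.751°) = 5.4375 ≥ 1 ⇒ polar night, h₀ = 0 and Q̄ = 0.

Q̄ ≈ 0.00 W/m²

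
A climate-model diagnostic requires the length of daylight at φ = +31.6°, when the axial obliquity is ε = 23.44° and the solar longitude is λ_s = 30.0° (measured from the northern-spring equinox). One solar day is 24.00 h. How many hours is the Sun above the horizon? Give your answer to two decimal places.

Solar declination: sin δ = sin ε · sin λ_s = sin 23.44° × sin 30.0° = 0.19889, so δ = +11.472°.
cos H₀ = −tan φ · tan δ = −tan(+31.6°) × tan(+11.472°) = -0.1249, so H₀ = 1.6960 rad = 97.17°.
Daylight = 2H₀/(2π) × 24.00 h = (1.6960/π) × 24.00 = 12.96 h.

12.96 h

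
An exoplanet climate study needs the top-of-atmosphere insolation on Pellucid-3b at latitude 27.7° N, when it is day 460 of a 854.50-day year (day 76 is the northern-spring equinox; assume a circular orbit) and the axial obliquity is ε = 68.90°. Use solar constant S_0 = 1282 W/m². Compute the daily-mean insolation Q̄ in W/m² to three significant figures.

Q̄ ≈ 437 W/m²

Solar longitude: L_s = 360° × (460 − 76)/854.50 = 161.779°.
sin δ = sin 68.90° × sin 161.779° = 0.29172, so δ = +16.961°.
cos h₀ = −tan(+27.7°) tan(+16.961°) = -0.1601, h₀ = 1.7316 rad.
Bracket: h₀ sin ϕ sin δ + cos ϕ cos δ sin h₀ = 1.7316×0.46484×0.29172 + 0.88539×0.95650×0.98710 = 0.234810 + 0.835951 = 1.070761.
Q̄ = (S_0/π) × [bracket] = (1282/π) × 1.070761 = 436.9 W/m².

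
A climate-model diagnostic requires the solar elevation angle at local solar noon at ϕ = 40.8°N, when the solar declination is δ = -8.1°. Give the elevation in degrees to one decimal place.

At local noon the hour angle is zero, so the zenith angle equals |ϕ − δ| = |+40.8° − (-8.100°)| = 48.900°.
Elevation = 90° − 48.900° = 41.1°.

41.1°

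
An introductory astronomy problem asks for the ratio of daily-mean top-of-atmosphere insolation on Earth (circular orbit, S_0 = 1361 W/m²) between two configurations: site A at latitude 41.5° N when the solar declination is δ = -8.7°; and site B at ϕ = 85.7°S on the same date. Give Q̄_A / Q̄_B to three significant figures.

Q̄_A / Q̄_B ≈ 1.24

— Configuration A (ϕ=+41.5°):
cos h₀ = −tan(+41.5°) tan(-8.700°) = 0.1354, h₀ = 1.4350 rad.
Bracket: h₀ sin ϕ sin δ + cos ϕ cos δ sin h₀ = 1.4350×0.66262×-0.15126 + 0.74896×0.98849×0.99079 = -0.143827 + 0.733521 = 0.589694.
Q̄ = (S_0/π) × [bracket] = (1361/π) × 0.589694 = 255.47 W/m².
— Configuration B (ϕ=-85.7°):
cos h₀ = −tan(-85.7°) tan(-8.700°) = -2.0351 ≤ −1 ⇒ polar day, h₀ = π.
Bracket: h₀ sin ϕ sin δ + cos ϕ cos δ sin h₀ = 3.1416×-0.99719×-0.15126 + 0.07498×0.98849×0.00000 = 0.473863 + 0.000000 = 0.473863.
Q̄ = (S_0/π) × [bracket] = (1361/π) × 0.473863 = 205.29 W/m².
Ratio Q̄_A / Q̄_B = 255.47 / 205.29 = 1.244.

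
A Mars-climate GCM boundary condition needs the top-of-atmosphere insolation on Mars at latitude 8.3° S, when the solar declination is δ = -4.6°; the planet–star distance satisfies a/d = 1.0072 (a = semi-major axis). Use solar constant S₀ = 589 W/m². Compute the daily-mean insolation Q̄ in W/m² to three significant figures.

Q̄ ≈ 191 W/m²

cos H₀ = −tan(-8.3°) tan(-4.600°) = -0.0117, H₀ = 1.5825 rad.
Bracket: H₀ sin φ sin δ + cos φ cos δ sin H₀ = 1.5825×-0.14436×-0.08020 + 0.98953×0.99678×0.99993 = 0.018322 + 0.986275 = 1.004597.
Inverse-square distance factor (a/d)² = 1.0072² = 1.014452.
Q̄ = (S₀/π) × 1.014452 × [bracket] = (589/π) × 1.014452 × 1.004597 = 191.1 W/m².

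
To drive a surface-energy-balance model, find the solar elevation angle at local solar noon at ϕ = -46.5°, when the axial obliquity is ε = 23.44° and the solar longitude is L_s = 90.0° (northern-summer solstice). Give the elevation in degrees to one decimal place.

Solar declination: sin δ = sin ε · sin L_s = sin 23.44° × sin 90.0° = 0.39779, so δ = +23.440°.
At local noon the hour angle is zero, so the zenith angle equals |ϕ − δ| = |-46.5° − (+23.440°)| = 69.940°.
Elevation = 90° − 69.940° = 20.1°.

20.1°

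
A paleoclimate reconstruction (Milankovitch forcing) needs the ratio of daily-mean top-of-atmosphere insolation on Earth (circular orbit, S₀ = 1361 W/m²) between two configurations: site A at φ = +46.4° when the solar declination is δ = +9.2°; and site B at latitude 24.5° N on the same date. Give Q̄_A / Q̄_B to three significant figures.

— Configuration A (φ=+46.4°):
cos H₀ = −tan(+46.4°) tan(+9.200°) = -0.1701, H₀ = 1.7417 rad.
Bracket: H₀ sin φ sin δ + cos φ cos δ sin H₀ = 1.7417×0.72417×0.15988 + 0.68962×0.98714×0.98543 = 0.201655 + 0.670833 = 0.872488.
Q̄ = (S₀/π) × [bracket] = (1361/π) × 0.872488 = 377.98 W/m².
— Configuration B (φ=+24.5°):
cos H₀ = −tan(+24.5°) tan(+9.200°) = -0.0738, H₀ = 1.6447 rad.
Bracket: H₀ sin φ sin δ + cos φ cos δ sin H₀ = 1.6447×0.41469×0.15988 + 0.90996×0.98714×0.99727 = 0.109045 + 0.895806 = 1.004851.
Q̄ = (S₀/π) × [bracket] = (1361/π) × 1.004851 = 435.32 W/m².
Ratio Q̄_A / Q̄_B = 377.98 / 435.32 = 0.8683.

Q̄_A / Q̄_B ≈ 0.868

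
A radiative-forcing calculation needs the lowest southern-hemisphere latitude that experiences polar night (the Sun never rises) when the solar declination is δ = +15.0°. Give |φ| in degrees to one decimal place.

Polar night requires cos H₀ = −tan φ tan δ ≥ 1, i.e. tan φ tan δ ≤ −1.
The boundary is |tan φ| · |tan δ| = 1, so |φ| = 90° − |δ| = 90° − 15.0° = 75.0° in the southern hemisphere.

|φ| = 75.0°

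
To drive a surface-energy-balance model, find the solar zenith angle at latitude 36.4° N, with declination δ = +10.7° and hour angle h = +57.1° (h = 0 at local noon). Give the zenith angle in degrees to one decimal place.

cos θ_z = sin φ sin δ + cos φ cos δ cos h = 0.110178 + 0.429596 = 0.539774.
θ_z = arccos(0.539774) = 57.3°.

θ_z = 57.3°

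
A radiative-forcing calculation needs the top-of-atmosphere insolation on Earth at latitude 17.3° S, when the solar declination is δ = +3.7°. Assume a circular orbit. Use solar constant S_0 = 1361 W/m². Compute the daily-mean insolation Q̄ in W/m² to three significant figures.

cos h₀ = −tan(-17.3°) tan(+3.700°) = 0.0201, h₀ = 1.5507 rad.
Bracket: h₀ sin ϕ sin δ + cos ϕ cos δ sin h₀ = 1.5507×-0.29737×0.06453 + 0.95476×0.99792×0.99980 = -0.029757 + 0.952584 = 0.922827.
Q̄ = (S_0/π) × [bracket] = (1361/π) × 0.922827 = 399.8 W/m².

Q̄ ≈ 400 W/m²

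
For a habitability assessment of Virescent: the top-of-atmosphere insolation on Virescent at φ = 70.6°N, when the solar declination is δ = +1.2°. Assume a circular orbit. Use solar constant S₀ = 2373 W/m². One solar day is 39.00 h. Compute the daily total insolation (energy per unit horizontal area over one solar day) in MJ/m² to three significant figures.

38.6 MJ/m²

cos H₀ = −tan(+70.6°) tan(+1.200°) = -0.0595, H₀ = 1.6303 rad.
Bracket: H₀ sin φ sin δ + cos φ cos δ sin H₀ = 1.6303×0.94322×0.02094 + 0.33216×0.99978×0.99823 = 0.032200 + 0.331499 = 0.363699.
Q̄ = (S₀/π) × [bracket] = (2373/π) × 0.363699 = 274.72 W/m².
Daily total = Q̄ × 39.00 h × 3600 s/h = 274.72 × 39.00 × 3600 / 10⁶ = 38.57 MJ/m².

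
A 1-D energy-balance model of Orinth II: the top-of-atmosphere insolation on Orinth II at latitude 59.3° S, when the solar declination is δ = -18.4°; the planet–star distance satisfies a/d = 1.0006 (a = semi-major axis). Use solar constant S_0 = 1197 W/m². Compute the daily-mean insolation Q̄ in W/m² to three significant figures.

Q̄ ≈ 377 W/m²

cos h₀ = −tan(-59.3°) tan(-18.400°) = -0.5603, h₀ = 2.1655 rad.
Bracket: h₀ sin ϕ sin δ + cos ϕ cos δ sin h₀ = 2.1655×-0.85985×-0.31565 + 0.51054×0.94888×0.82832 = 0.587742 + 0.401272 = 0.989014.
Inverse-square distance factor (a/d)² = 1.0006² = 1.001200.
Q̄ = (S_0/π) × 1.001200 × [bracket] = (1197/π) × 1.001200 × 0.989014 = 377.3 W/m².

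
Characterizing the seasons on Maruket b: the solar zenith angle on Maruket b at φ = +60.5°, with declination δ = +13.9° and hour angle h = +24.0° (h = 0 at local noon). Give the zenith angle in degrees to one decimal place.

θ_z = 49.8°

cos θ_z = sin φ sin δ + cos φ cos δ cos h = 0.209084 + 0.436678 = 0.645762.
θ_z = arccos(0.645762) = 49.8°.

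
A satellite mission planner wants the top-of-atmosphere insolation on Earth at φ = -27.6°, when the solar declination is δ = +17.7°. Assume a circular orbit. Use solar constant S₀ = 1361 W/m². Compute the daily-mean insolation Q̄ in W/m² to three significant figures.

cos H₀ = −tan(-27.6°) tan(+17.700°) = 0.1668, H₀ = 1.4032 rad.
Bracket: H₀ sin φ sin δ + cos φ cos δ sin H₀ = 1.4032×-0.46330×0.30403 + 0.88620×0.95266×0.98598 = -0.197651 + 0.832411 = 0.634760.
Q̄ = (S₀/π) × [bracket] = (1361/π) × 0.634760 = 275.0 W/m².

Q̄ ≈ 275 W/m²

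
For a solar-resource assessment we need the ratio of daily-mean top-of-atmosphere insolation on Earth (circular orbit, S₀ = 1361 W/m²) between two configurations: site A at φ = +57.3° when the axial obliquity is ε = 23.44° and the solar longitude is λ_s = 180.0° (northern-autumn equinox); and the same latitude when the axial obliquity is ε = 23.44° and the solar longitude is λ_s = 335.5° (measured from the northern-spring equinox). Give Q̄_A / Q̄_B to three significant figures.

Q̄_A / Q̄_B ≈ 1.62

— Configuration A (φ=+57.3°):
Solar declination: sin δ = sin ε · sin λ_s = sin 23.44° × sin 180.0° = 0.00000, so δ = +0.000°.
cos H₀ = −tan(+57.3°) tan(+0.000°) = -0.0000, H₀ = 1.5708 rad.
Bracket: H₀ sin φ sin δ + cos φ cos δ sin H₀ = 1.5708×0.84151×0.00000 + 0.54024×1.00000×1.00000 = 0.000000 + 0.540240 = 0.540240.
Q̄ = (S₀/π) × [bracket] = (1361/π) × 0.540240 = 234.04 W/m².
— Configuration B (φ=+57.3°):
Solar declination: sin δ = sin ε · sin λ_s = sin 23.44° × sin 335.5° = -0.16496, so δ = -9.495°.
cos H₀ = −tan(+57.3°) tan(-9.495°) = 0.2605, H₀ = 1.3072 rad.
Bracket: H₀ sin φ sin δ + cos φ cos δ sin H₀ = 1.3072×0.84151×-0.16496 + 0.54024×0.98630×0.96547 = -0.181460 + 0.514440 = 0.332980.
Q̄ = (S₀/π) × [bracket] = (1361/π) × 0.332980 = 144.25 W/m².
Ratio Q̄_A / Q̄_B = 234.04 / 144.25 = 1.622.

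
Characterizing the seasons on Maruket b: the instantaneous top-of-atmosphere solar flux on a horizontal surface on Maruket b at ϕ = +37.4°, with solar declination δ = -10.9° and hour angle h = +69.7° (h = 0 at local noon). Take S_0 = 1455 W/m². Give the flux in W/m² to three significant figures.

cos θ_z = sin ϕ sin δ + cos ϕ cos δ cos h = -0.114852 + 0.270638 = 0.155786.
Flux = S_0 · cos θ_z = 1455 × 0.155786 = 226.7 W/m².

227 W/m²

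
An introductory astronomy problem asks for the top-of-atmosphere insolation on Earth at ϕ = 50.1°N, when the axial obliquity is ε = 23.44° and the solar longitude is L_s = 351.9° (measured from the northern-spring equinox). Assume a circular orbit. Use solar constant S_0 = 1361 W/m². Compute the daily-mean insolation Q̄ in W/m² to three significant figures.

Solar declination: sin δ = sin ε · sin L_s = sin 23.44° × sin 351.9° = -0.05605, so δ = -3.213°.
cos h₀ = −tan(+50.1°) tan(-3.213°) = 0.0671, h₀ = 1.5036 rad.
Bracket: h₀ sin ϕ sin δ + cos ϕ cos δ sin h₀ = 1.5036×0.76717×-0.05605 + 0.64145×0.99843×0.99774 = -0.064655 + 0.638996 = 0.574341.
Q̄ = (S_0/π) × [bracket] = (1361/π) × 0.574341 = 248.8 W/m².

Q̄ ≈ 249 W/m²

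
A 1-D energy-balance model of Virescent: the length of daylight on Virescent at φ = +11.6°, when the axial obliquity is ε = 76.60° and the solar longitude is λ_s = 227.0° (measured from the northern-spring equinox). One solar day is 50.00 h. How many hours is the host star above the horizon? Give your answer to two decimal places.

21.67 h

Solar declination: sin δ = sin ε · sin λ_s = sin 76.60° × sin 227.0° = -0.71144, so δ = -45.352°.
cos H₀ = −tan φ · tan δ = −tan(+11.6°) × tan(-45.352°) = 0.2078, so H₀ = 1.3615 rad = 78.01°.
Daylight = 2H₀/(2π) × 50.00 h = (1.3615/π) × 50.00 = 21.67 h.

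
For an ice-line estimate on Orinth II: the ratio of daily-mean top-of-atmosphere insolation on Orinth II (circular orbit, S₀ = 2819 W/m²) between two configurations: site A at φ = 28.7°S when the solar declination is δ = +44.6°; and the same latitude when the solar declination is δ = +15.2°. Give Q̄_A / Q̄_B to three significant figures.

Q̄_A / Q̄_B ≈ 0.286

— Configuration A (φ=-28.7°):
cos H₀ = −tan(-28.7°) tan(+44.600°) = 0.5399, H₀ = 1.0005 rad.
Bracket: H₀ sin φ sin δ + cos φ cos δ sin H₀ = 1.0005×-0.48022×0.70215 + 0.87715×0.71203×0.84173 = -0.337355 + 0.525708 = 0.188353.
Q̄ = (S₀/π) × [bracket] = (2819/π) × 0.188353 = 169.01 W/m².
— Configuration B (φ=-28.7°):
cos H₀ = −tan(-28.7°) tan(+15.200°) = 0.1487, H₀ = 1.4215 rad.
Bracket: H₀ sin φ sin δ + cos φ cos δ sin H₀ = 1.4215×-0.48022×0.26219 + 0.87715×0.96502×0.98888 = -0.178979 + 0.837055 = 0.658076.
Q̄ = (S₀/π) × [bracket] = (2819/π) × 0.658076 = 590.50 W/m².
Ratio Q̄_A / Q̄_B = 169.01 / 590.50 = 0.2862.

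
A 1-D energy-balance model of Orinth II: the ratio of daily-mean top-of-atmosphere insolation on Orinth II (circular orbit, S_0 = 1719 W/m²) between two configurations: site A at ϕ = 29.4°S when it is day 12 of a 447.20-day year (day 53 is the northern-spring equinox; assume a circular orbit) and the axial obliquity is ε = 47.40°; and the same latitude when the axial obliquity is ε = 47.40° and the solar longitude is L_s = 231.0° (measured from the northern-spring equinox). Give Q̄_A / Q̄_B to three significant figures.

Q̄_A / Q̄_B ≈ 0.934

— Configuration A (ϕ=-29.4°):
Solar longitude: L_s = 360° × (12 − 53)/447.20 = -33.005°, i.e. -33.005° + 360° = 326.995°.
sin δ = sin 47.40° × sin 326.995° = -0.40097, so δ = -23.639°.
cos h₀ = −tan(-29.4°) tan(-23.639°) = -0.2466, h₀ = 1.8200 rad.
Bracket: h₀ sin ϕ sin δ + cos ϕ cos δ sin h₀ = 1.8200×-0.49090×-0.40097 + 0.87121×0.91609×0.96911 = 0.358242 + 0.773453 = 1.131695.
Q̄ = (S_0/π) × [bracket] = (1719/π) × 1.131695 = 619.23 W/m².
— Configuration B (ϕ=-29.4°):
Solar declination: sin δ = sin ε · sin L_s = sin 47.40° × sin 231.0° = -0.57205, so δ = -34.894°.
cos h₀ = −tan(-29.4°) tan(-34.894°) = -0.3930, h₀ = 1.9747 rad.
Bracket: h₀ sin ϕ sin δ + cos ϕ cos δ sin h₀ = 1.9747×-0.49090×-0.57205 + 0.87121×0.82022×0.91954 = 0.554534 + 0.657088 = 1.211622.
Q̄ = (S_0/π) × [bracket] = (1719/π) × 1.211622 = 662.97 W/m².
Ratio Q̄_A / Q̄_B = 619.23 / 662.97 = 0.9340.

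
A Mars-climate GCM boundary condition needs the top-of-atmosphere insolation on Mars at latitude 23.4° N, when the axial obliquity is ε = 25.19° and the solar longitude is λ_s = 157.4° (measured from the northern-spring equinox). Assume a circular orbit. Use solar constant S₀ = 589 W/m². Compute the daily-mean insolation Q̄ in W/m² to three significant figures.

Solar declination: sin δ = sin ε · sin λ_s = sin 25.19° × sin 157.4° = 0.16356, so δ = +9.414°.
cos H₀ = −tan(+23.4°) tan(+9.414°) = -0.0717, H₀ = 1.6426 rad.
Bracket: H₀ sin φ sin δ + cos φ cos δ sin H₀ = 1.6426×0.39715×0.16356 + 0.91775×0.98653×0.99742 = 0.106700 + 0.903052 = 1.009752.
Q̄ = (S₀/π) × [bracket] = (589/π) × 1.009752 = 189.3 W/m².

Q̄ ≈ 189 W/m²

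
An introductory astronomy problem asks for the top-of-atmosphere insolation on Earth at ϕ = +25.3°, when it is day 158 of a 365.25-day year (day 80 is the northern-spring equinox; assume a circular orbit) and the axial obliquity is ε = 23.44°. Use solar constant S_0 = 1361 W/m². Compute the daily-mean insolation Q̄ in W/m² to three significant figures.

Solar longitude: L_s = 360° × (158 − 80)/365.25 = 76.879°.
sin δ = sin 23.44° × sin 76.879° = 0.38740, so δ = +22.793°.
cos h₀ = −tan(+25.3°) tan(+22.793°) = -0.1986, h₀ = 1.7708 rad.
Bracket: h₀ sin ϕ sin δ + cos ϕ cos δ sin h₀ = 1.7708×0.42736×0.38740 + 0.90408×0.92191×0.98007 = 0.293172 + 0.816869 = 1.110041.
Q̄ = (S_0/π) × [bracket] = (1361/π) × 1.110041 = 480.9 W/m².

Q̄ ≈ 481 W/m²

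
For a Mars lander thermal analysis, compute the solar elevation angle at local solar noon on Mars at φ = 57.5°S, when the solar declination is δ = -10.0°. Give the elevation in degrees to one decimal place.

42.5°

At local noon the hour angle is zero, so the zenith angle equals |φ − δ| = |-57.5° − (-10.000°)| = 47.500°.
Elevation = 90° − 47.500° = 42.5°.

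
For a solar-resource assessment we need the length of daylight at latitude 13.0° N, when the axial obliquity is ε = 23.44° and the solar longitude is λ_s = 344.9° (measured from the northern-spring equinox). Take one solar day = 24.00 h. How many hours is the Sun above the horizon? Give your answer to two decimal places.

11.82 h

Solar declination: sin δ = sin ε · sin λ_s = sin 23.44° × sin 344.9° = -0.10363, so δ = -5.948°.
cos H₀ = −tan φ · tan δ = −tan(+13.0°) × tan(-5.948°) = 0.0241, so H₀ = 1.5467 rad = 88.62°.
Daylight = 2H₀/(2π) × 24.00 h = (1.5467/π) × 24.00 = 11.82 h.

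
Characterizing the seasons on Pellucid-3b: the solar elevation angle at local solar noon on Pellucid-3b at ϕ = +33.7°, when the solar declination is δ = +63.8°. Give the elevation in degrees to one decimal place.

59.9°

At local noon the hour angle is zero, so the zenith angle equals |ϕ − δ| = |+33.7° − (+63.800°)| = 30.100°.
Elevation = 90° − 30.100° = 59.9°.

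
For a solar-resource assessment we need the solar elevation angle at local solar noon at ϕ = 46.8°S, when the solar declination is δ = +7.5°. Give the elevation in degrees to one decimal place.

At local noon the hour angle is zero, so the zenith angle equals |ϕ − δ| = |-46.8° − (+7.500°)| = 54.300°.
Elevation = 90° − 54.300° = 35.7°.

35.7°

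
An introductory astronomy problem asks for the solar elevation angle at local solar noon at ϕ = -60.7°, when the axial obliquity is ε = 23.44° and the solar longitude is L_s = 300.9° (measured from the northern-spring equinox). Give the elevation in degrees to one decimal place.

Solar declination: sin δ = sin ε · sin L_s = sin 23.44° × sin 300.9° = -0.34133, so δ = -19.958°.
At local noon the hour angle is zero, so the zenith angle equals |ϕ − δ| = |-60.7° − (-19.958°)| = 40.742°.
Elevation = 90° − 40.742° = 49.3°.

49.3°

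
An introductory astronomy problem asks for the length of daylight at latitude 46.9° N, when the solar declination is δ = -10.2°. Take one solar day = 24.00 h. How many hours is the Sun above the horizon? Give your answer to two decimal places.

10.52 h

cos h₀ = −tan ϕ · tan δ = −tan(+46.9°) × tan(-10.200°) = 0.1923, so h₀ = 1.3773 rad = 78.91°.
Daylight = 2h₀/(2π) × 24.00 h = (1.3773/π) × 24.00 = 10.52 h.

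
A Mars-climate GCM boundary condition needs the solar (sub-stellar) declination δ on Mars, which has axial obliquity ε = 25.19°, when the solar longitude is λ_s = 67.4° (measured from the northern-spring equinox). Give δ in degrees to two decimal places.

δ = +23.14°

sin δ = sin ε · sin λ_s = sin 25.19° × sin 67.4° = 0.392938.
δ = arcsin(0.392938) = +23.14°.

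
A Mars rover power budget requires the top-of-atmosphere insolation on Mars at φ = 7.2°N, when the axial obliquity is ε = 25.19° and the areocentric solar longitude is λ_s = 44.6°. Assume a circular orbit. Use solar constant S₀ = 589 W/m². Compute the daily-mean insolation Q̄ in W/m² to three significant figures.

sin δ = sin 25.19° × sin 44.6° = 0.29885, so δ = +17.389°.
cos H₀ = −tan(+7.2°) tan(+17.389°) = -0.0396, H₀ = 1.6104 rad.
Bracket: H₀ sin φ sin δ + cos φ cos δ sin H₀ = 1.6104×0.12533×0.29885 + 0.99211×0.95430×0.99922 = 0.060317 + 0.946032 = 1.006349.
Q̄ = (S₀/π) × [bracket] = (589/π) × 1.006349 = 188.7 W/m².

Q̄ ≈ 189 W/m²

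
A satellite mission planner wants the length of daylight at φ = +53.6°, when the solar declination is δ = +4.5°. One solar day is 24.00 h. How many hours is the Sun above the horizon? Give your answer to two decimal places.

cos H₀ = −tan φ · tan δ = −tan(+53.6°) × tan(+4.500°) = -0.1067, so H₀ = 1.6777 rad = 96.13°.
Daylight = 2H₀/(2π) × 24.00 h = (1.6777/π) × 24.00 = 12.82 h.

12.82 h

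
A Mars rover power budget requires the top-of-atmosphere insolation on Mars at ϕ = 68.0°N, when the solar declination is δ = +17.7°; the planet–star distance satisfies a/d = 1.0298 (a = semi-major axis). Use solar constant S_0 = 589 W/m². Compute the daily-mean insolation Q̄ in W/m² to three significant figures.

Q̄ ≈ 183 W/m²

cos h₀ = −tan(+68.0°) tan(+17.700°) = -0.7899, h₀ = 2.4814 rad.
Bracket: h₀ sin ϕ sin δ + cos ϕ cos δ sin h₀ = 2.4814×0.92718×0.30403 + 0.37461×0.95266×0.61323 = 0.699483 + 0.218847 = 0.918330.
Inverse-square distance factor (a/d)² = 1.0298² = 1.060488.
Q̄ = (S_0/π) × 1.060488 × [bracket] = (589/π) × 1.060488 × 0.918330 = 182.6 W/m².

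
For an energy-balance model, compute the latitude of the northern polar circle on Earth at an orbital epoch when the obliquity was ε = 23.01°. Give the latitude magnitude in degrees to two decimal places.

The polar circle is the lowest latitude that experiences at least one full rotation of continuous daylight at the northern-summer solstice; it lies at |φ| = 90° − ε = 90° − 23.01° = 66.99°.

66.99°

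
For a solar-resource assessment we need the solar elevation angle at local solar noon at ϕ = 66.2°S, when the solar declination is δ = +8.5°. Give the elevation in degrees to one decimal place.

At local noon the hour angle is zero, so the zenith angle equals |ϕ − δ| = |-66.2° − (+8.500°)| = 74.700°.
Elevation = 90° − 74.700° = 15.3°.

15.3°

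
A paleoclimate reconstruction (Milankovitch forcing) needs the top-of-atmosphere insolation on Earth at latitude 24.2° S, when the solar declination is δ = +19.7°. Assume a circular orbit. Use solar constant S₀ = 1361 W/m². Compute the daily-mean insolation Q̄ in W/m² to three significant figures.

Q̄ ≈ 283 W/m²

cos H₀ = −tan(-24.2°) tan(+19.700°) = 0.1609, H₀ = 1.4092 rad.
Bracket: H₀ sin φ sin δ + cos φ cos δ sin H₀ = 1.4092×-0.40992×0.33710 + 0.91212×0.94147×0.98697 = -0.194729 + 0.847544 = 0.652815.
Q̄ = (S₀/π) × [bracket] = (1361/π) × 0.652815 = 282.8 W/m².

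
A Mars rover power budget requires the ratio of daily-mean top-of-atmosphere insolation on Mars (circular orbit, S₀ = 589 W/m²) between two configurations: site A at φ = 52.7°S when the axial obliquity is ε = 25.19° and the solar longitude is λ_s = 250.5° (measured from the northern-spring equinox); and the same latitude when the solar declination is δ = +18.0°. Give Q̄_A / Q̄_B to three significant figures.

Q̄_A / Q̄_B ≈ 4.73

— Configuration A (φ=-52.7°):
Solar declination: sin δ = sin ε · sin λ_s = sin 25.19° × sin 250.5° = -0.40121, so δ = -23.654°.
cos H₀ = −tan(-52.7°) tan(-23.654°) = -0.5750, H₀ = 2.1834 rad.
Bracket: H₀ sin φ sin δ + cos φ cos δ sin H₀ = 2.1834×-0.79547×-0.40121 + 0.60599×0.91599×0.81818 = 0.696833 + 0.454156 = 1.150989.
Q̄ = (S₀/π) × [bracket] = (589/π) × 1.150989 = 215.79 W/m².
— Configuration B (φ=-52.7°):
cos H₀ = −tan(-52.7°) tan(+18.000°) = 0.4265, H₀ = 1.1302 rad.
Bracket: H₀ sin φ sin δ + cos φ cos δ sin H₀ = 1.1302×-0.79547×0.30902 + 0.60599×0.95106×0.90448 = -0.277821 + 0.521282 = 0.243461.
Q̄ = (S₀/π) × [bracket] = (589/π) × 0.243461 = 45.645 W/m².
Ratio Q̄_A / Q̄_B = 215.79 / 45.645 = 4.728.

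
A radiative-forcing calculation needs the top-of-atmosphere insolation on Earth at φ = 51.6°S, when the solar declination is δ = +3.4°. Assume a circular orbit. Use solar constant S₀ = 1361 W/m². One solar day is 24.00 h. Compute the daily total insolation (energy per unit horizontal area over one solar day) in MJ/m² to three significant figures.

cos H₀ = −tan(-51.6°) tan(+3.400°) = 0.0750, H₀ = 1.4958 rad.
Bracket: H₀ sin φ sin δ + cos φ cos δ sin H₀ = 1.4958×-0.78369×0.05931 + 0.62115×0.99824×0.99719 = -0.069526 + 0.618314 = 0.548788.
Q̄ = (S₀/π) × [bracket] = (1361/π) × 0.548788 = 237.75 W/m².
Daily total = Q̄ × 24.00 h × 3600 s/h = 237.75 × 24.00 × 3600 / 10⁶ = 20.54 MJ/m².

20.5 MJ/m²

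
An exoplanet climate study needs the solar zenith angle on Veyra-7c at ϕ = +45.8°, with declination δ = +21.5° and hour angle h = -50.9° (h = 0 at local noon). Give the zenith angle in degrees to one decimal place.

cos θ_z = sin ϕ sin δ + cos ϕ cos δ cos h = 0.262749 + 0.409091 = 0.671840.
θ_z = arccos(0.671840) = 47.8°.

θ_z = 47.8°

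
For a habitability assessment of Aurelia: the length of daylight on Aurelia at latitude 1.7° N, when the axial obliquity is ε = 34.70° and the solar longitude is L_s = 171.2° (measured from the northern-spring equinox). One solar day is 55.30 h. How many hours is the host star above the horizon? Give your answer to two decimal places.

Solar declination: sin δ = sin ε · sin L_s = sin 34.70° × sin 171.2° = 0.08709, so δ = +4.996°.
cos h₀ = −tan ϕ · tan δ = −tan(+1.7°) × tan(+4.996°) = -0.0026, so h₀ = 1.5734 rad = 90.15°.
Daylight = 2h₀/(2π) × 55.30 h = (1.5734/π) × 55.30 = 27.70 h.

27.70 h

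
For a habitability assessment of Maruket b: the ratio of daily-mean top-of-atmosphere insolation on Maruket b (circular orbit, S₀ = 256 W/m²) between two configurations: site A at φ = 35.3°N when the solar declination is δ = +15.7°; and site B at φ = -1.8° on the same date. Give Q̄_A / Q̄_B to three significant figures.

— Configuration A (φ=+35.3°):
cos H₀ = −tan(+35.3°) tan(+15.700°) = -0.1990, H₀ = 1.7712 rad.
Bracket: H₀ sin φ sin δ + cos φ cos δ sin H₀ = 1.7712×0.57786×0.27060 + 0.81614×0.96269×0.98000 = 0.276961 + 0.769976 = 1.046937.
Q̄ = (S₀/π) × [bracket] = (256/π) × 1.046937 = 85.312 W/m².
— Configuration B (φ=-1.8°):
cos H₀ = −tan(-1.8°) tan(+15.700°) = 0.0088, H₀ = 1.5620 rad.
Bracket: H₀ sin φ sin δ + cos φ cos δ sin H₀ = 1.5620×-0.03141×0.27060 + 0.99951×0.96269×0.99996 = -0.013276 + 0.962180 = 0.948904.
Q̄ = (S₀/π) × [bracket] = (256/π) × 0.948904 = 77.324 W/m².
Ratio Q̄_A / Q̄_B = 85.312 / 77.324 = 1.103.

Q̄_A / Q̄_B ≈ 1.10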